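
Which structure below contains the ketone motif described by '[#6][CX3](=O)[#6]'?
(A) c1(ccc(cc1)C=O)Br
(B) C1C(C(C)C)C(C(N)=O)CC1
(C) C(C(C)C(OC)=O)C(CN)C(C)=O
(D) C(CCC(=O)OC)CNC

C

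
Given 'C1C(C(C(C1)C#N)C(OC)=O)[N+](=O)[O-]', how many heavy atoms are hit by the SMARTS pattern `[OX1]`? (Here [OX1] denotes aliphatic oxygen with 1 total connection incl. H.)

3

The query [OX1] means: aliphatic oxygen with one total connection — typically a carbonyl =O or an oxide.
Check the 14 heavy atoms by environment: 6× C (X4) → no; 1× C (X3) → no; 2× O (X1) → match; 1× O (X2) → no; 1× C (X2) → no; 1× N (X1) → no; 1× N (charge +1, X3) → no; 1× O (charge -1, X1) → match.
Summing the matching environments: 2 + 1 = 3 matching atoms.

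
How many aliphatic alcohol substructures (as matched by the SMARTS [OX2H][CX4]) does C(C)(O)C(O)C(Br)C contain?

2

[OX2H][CX4] is the SMARTS for an aliphatic alcohol: a hydroxyl oxygen bound to an sp3 (X4) carbon.
The molecule carries 2 separate instances of a hydroxyl group (-OH) meeting every constraint; each maps to a distinct set of atoms, giving 2 matches.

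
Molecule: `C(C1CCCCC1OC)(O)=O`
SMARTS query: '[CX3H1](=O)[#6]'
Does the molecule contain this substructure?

No

The pattern [CX3H1](=O)[#6] describes an sp2 carbon with one H, double-bonded to O and single-bonded to carbon — an aldehyde.
The closest candidate here is a carboxylic acid group (-C(=O)OH), but the carbonyl carbon has H0 and is bonded to O, not H1. No other fragment satisfies the full query, so there is no match.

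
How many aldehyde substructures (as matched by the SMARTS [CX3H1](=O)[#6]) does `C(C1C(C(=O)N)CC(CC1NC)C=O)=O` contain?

2

[CX3H1](=O)[#6] is the SMARTS for an aldehyde: an sp2 carbon with one H, double-bonded to O and single-bonded to carbon.
The molecule carries 2 separate instances of an aldehyde (-CHO) meeting every constraint; each maps to a distinct set of atoms, giving 2 matches.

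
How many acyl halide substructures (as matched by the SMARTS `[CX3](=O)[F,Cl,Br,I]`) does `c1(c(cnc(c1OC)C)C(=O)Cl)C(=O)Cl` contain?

2

[CX3](=O)[F,Cl,Br,I] is the SMARTS for an acyl halide: a carbonyl carbon bonded to a halogen.
The molecule carries 2 separate instances of an acyl chloride (-C(=O)Cl) meeting every constraint; each maps to a distinct set of atoms, giving 2 matches.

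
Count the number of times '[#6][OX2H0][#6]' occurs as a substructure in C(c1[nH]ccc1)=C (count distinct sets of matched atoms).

[#6][OX2H0][#6] is the SMARTS for an ether: an aliphatic oxygen bridging two carbons with no H on the oxygen.
No fragment in the molecule satisfies every constraint, giving 0 matches.

0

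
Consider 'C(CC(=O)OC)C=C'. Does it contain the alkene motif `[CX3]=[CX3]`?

Yes

The pattern [CX3]=[CX3] describes a non-aromatic C=C double bond between two sp2 carbons — an alkene.
The molecule carries a vinyl group (-CH=CH2), whose atoms satisfy every constraint of the query, so the pattern matches.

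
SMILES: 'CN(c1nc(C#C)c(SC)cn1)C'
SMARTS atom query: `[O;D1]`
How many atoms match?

The query [O;D1] means: aliphatic oxygen bonded to exactly one heavy atom.
Check the 13 heavy atoms by environment: 2× n (aromatic, D2) → no; 3× c (aromatic, D3) → no; 1× c (aromatic, D2) → no; 1× N (D3) → no; 4× C (D1) → no; 1× C (D2) → no; 1× S (D2) → no.
No environment satisfies the query, so 0 matching atoms.

0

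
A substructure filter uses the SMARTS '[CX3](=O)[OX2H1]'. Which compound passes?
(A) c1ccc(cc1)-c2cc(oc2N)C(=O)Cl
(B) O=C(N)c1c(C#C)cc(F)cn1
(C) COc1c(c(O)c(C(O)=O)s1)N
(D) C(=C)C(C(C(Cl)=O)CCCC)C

[CX3](=O)[OX2H1] describes an sp2 carbon double-bonded to O and single-bonded to an -OH oxygen (a carboxylic acid).
(A) has an acyl chloride (-C(=O)Cl) but the carbonyl is bonded to Cl, not to an -OH oxygen.
(B) has a primary amide (-C(=O)NH2) but the carbonyl is bonded to N, not to an -OH oxygen.
(C) contains a carboxylic acid group (-C(=O)OH), which satisfies every atom and bond constraint.
(D) has an acyl chloride (-C(=O)Cl) but the carbonyl is bonded to Cl, not to an -OH oxygen.
So the answer is (C).

C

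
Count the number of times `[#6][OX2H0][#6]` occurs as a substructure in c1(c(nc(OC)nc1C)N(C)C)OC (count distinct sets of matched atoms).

2

[#6][OX2H0][#6] is the SMARTS for an ether: an aliphatic oxygen bridging two carbons with no H on the oxygen.
The molecule carries 2 separate instances of a methoxy ether (-OCH3) meeting every constraint; each maps to a distinct set of atoms, giving 2 matches.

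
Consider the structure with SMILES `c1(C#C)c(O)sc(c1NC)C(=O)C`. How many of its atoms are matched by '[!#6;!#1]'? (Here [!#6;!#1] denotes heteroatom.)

4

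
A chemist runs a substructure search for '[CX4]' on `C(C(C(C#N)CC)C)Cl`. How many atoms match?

The query [CX4] means: C with X4: aliphatic carbon with exactly 4 total connections (bonds + H).
Check the 9 heavy atoms by environment: 6× C (X4) → match; 1× Cl (X1) → no; 1× C (X2) → no; 1× N (X1) → no.
That gives 6 matching atoms.

6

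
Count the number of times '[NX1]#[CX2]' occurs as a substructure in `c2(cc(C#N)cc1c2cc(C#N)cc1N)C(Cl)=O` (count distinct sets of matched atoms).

[NX1]#[CX2] is the SMARTS for a nitrile: a nitrogen triple-bonded to a two-connected carbon.
The molecule carries 2 separate instances of a nitrile (-C#N) meeting every constraint; each maps to a distinct set of atoms, giving 2 matches.

2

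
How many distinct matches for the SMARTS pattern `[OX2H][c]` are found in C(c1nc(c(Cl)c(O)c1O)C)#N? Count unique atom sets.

2

[OX2H][c] is the SMARTS for a phenol: a hydroxyl oxygen attached to an aromatic carbon.
The molecule carries 2 separate instances of a hydroxyl group (-OH) meeting every constraint; each maps to a distinct set of atoms, giving 2 matches.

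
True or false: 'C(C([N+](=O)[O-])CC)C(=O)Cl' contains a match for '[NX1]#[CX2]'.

The pattern [NX1]#[CX2] describes a nitrogen triple-bonded to a two-connected carbon — a nitrile.
The closest candidate here is a nitro group (-[N+](=O)[O-]), but there is no C#N triple bond. No other fragment satisfies the full query, so there is no match.

False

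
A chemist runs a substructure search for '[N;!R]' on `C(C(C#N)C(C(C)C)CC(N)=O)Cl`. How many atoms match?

The query [N;!R] means: aliphatic nitrogen not in a ring.
Check the 13 heavy atoms by environment: 9× C (acyclic) → no; 1× O (acyclic) → no; 2× N (acyclic) → match; 1× Cl (acyclic) → no.
That gives 2 matching atoms.

2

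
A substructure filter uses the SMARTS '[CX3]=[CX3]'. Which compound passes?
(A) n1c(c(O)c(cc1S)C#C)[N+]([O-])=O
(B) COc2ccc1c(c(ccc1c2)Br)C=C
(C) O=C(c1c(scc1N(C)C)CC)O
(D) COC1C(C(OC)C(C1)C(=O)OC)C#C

B

[CX3]=[CX3] describes a non-aromatic C=C double bond between two sp2 carbons (an alkene).
(A) has an ethynyl group (-C#CH) but the C-C bond is a triple bond, not a double bond.
(B) contains a vinyl group (-CH=CH2), which satisfies every atom and bond constraint.
(C) has an ethyl group (-CH2CH3) but its C-C bond is a single bond between CX4 carbons, not CX3=CX3.
(D) has an ethynyl group (-C#CH) but the C-C bond is a triple bond, not a double bond.
So the answer is (B).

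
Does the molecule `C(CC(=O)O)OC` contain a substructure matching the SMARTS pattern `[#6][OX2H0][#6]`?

The pattern [#6][OX2H0][#6] describes an aliphatic oxygen bridging two carbons with no H on the oxygen — an ether.
The molecule carries a methoxy ether (-OCH3), whose atoms satisfy every constraint of the query, so the pattern matches.

Yes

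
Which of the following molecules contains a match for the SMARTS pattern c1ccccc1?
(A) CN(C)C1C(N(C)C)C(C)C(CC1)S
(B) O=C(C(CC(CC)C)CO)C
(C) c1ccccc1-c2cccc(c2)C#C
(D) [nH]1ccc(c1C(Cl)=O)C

C

c1ccccc1 describes six aromatic carbons in a ring (a benzene ring).
(A) has a methyl group (-CH3) but no six-membered all-carbon aromatic ring is present.
(B) has a methyl group (-CH3) but no six-membered all-carbon aromatic ring is present.
(C) contains a phenyl ring, which satisfies every atom and bond constraint.
(D) has a methyl group (-CH3) but no six-membered all-carbon aromatic ring is present.
So the answer is (C).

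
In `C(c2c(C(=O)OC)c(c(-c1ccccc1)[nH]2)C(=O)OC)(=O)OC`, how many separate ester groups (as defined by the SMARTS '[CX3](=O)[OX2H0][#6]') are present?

3

[CX3](=O)[OX2H0][#6] is the SMARTS for an ester: a carbonyl carbon bonded to an oxygen that is itself bonded to carbon (no H on that O).
The molecule carries 3 separate instances of a methyl-ester group (-C(=O)OCH3) meeting every constraint; each maps to a distinct set of atoms, giving 3 matches.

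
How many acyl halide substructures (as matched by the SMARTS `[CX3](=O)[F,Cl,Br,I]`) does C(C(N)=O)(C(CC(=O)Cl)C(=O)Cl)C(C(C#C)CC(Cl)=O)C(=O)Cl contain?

4

[CX3](=O)[F,Cl,Br,I] is the SMARTS for an acyl halide: a carbonyl carbon bonded to a halogen.
The molecule carries 4 separate instances of an acyl chloride (-C(=O)Cl) meeting every constraint; each maps to a distinct set of atoms, giving 4 matches.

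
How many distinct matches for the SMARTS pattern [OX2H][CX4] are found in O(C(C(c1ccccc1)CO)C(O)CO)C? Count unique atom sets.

[OX2H][CX4] is the SMARTS for an aliphatic alcohol: a hydroxyl oxygen bound to an sp3 (X4) carbon.
The molecule carries 3 separate instances of a hydroxyl group (-OH) meeting every constraint; each maps to a distinct set of atoms, giving 3 matches.

3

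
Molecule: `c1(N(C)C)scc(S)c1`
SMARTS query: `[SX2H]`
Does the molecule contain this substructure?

Yes

The pattern [SX2H] describes an aliphatic sulfur with two connections, one being H — a thiol.
The molecule carries a thiol (-SH), whose atoms satisfy every constraint of the query, so the pattern matches.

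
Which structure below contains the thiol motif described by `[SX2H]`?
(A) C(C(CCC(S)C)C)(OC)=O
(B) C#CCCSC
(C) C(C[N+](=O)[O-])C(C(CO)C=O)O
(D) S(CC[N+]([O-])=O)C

A

[SX2H] describes an aliphatic sulfur with two connections, one being H (a thiol).
(A) contains a thiol (-SH), which satisfies every atom and bond constraint.
(B) has a methylthio ether (-SCH3) but the sulfur has H0 (bonded to two carbons), not H1.
(C) has a hydroxyl group (-OH) but it is an -OH, not an -SH.
(D) has a methylthio ether (-SCH3) but the sulfur has H0 (bonded to two carbons), not H1.
So the answer is (A).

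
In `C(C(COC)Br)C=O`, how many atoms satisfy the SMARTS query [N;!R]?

0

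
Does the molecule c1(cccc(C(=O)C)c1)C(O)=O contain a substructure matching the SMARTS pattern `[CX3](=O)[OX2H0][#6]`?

No

The pattern [CX3](=O)[OX2H0][#6] describes a carbonyl carbon bonded to an oxygen that is itself bonded to carbon (no H on that O) — an ester.
The closest candidate here is a carboxylic acid group (-C(=O)OH), but the singly-bonded O carries H (OX2H1, not H0). No other fragment satisfies the full query, so there is no match.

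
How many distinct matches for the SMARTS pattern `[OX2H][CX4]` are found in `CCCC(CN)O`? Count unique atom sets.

[OX2H][CX4] is the SMARTS for an aliphatic alcohol: a hydroxyl oxygen bound to an sp3 (X4) carbon.
Exactly one fragment in the molecule meets all constraints, giving 1 match.

1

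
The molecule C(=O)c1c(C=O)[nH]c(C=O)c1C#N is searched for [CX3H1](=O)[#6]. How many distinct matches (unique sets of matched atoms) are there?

3

[CX3H1](=O)[#6] is the SMARTS for an aldehyde: an sp2 carbon with one H, double-bonded to O and single-bonded to carbon.
The molecule carries 3 separate instances of an aldehyde (-CHO) meeting every constraint; each maps to a distinct set of atoms, giving 3 matches.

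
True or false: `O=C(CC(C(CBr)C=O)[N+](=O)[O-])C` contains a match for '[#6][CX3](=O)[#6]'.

True

The pattern [#6][CX3](=O)[#6] describes a carbonyl carbon (no H) flanked by two carbons — a ketone.
The molecule carries an acetyl/ketone group (-C(=O)CH3), whose atoms satisfy every constraint of the query, so the pattern matches.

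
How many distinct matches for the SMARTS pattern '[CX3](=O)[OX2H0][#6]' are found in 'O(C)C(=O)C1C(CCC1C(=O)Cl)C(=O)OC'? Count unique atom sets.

2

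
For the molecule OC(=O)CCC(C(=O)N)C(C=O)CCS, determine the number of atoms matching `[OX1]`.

3

The query [OX1] means: aliphatic oxygen with one total connection — typically a carbonyl =O or an oxide.
Check the 15 heavy atoms by environment: 6× C (X4) → no; 3× C (X3) → no; 3× O (X1) → match; 1× N (X3) → no; 1× O (X2) → no; 1× S (X2) → no.
That gives 3 matching atoms.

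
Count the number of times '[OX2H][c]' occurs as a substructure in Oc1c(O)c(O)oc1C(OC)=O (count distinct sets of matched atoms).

3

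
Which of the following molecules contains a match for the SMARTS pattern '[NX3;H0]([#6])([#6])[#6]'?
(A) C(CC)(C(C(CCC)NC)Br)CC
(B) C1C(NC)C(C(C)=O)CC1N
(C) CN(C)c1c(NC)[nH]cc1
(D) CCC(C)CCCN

C

[NX3;H0]([#6])([#6])[#6] describes a trivalent nitrogen with no H, bonded to three carbons (a tertiary amine).
(A) has an N-methylamino group (-NHCH3) but the nitrogen still has one H (H1), not H0.
(B) has an N-methylamino group (-NHCH3) but the nitrogen still has one H (H1), not H0.
(C) contains a dimethylamino group (-N(CH3)2), which satisfies every atom and bond constraint.
(D) has a primary amino group (-NH2) but the nitrogen has H2, not H0 with three carbons.
So the answer is (C).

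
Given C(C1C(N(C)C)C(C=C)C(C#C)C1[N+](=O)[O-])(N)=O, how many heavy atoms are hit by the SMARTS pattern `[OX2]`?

0

The query [OX2] means: aliphatic oxygen with two total connections — ether, hydroxyl, or ester single-bond O.
Check the 18 heavy atoms by environment: 7× C (X4) → no; 2× C (X2) → no; 2× N (X3) → no; 1× N (charge +1, X3) → no; 1× O (charge -1, X1) → no; 2× O (X1) → no; 3× C (X3) → no.
No environment satisfies the query, so 0 matching atoms.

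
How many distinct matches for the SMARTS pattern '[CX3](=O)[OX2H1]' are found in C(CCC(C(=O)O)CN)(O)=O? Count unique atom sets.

2

[CX3](=O)[OX2H1] is the SMARTS for a carboxylic acid: an sp2 carbon double-bonded to O and single-bonded to an -OH oxygen.
The molecule carries 2 separate instances of a carboxylic acid group (-C(=O)OH) meeting every constraint; each maps to a distinct set of atoms, giving 2 matches.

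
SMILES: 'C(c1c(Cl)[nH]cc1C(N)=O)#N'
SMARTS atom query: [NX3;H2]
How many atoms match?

The query [NX3;H2] means: aliphatic N with 3 total connections, two of them H — an -NH2 nitrogen (amine or amide).
Check the 11 heavy atoms by environment: 1× n (aromatic, H1, X3) → no; 1× c (aromatic, H1, X3) → no; 3× c (aromatic, H0, X3) → no; 1× C (H0, X2) → no; 1× N (H0, X1) → no; 1× C (H0, X3) → no; 1× O (H0, X1) → no; 1× N (H2, X3) → match; 1× Cl (H0, X1) → no.
That gives 1 matching atom.

1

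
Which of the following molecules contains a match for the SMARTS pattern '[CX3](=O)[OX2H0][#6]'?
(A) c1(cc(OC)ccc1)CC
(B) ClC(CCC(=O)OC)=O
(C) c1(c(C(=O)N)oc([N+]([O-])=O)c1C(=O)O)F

B

[CX3](=O)[OX2H0][#6] describes a carbonyl carbon bonded to an oxygen that is itself bonded to carbon (no H on that O) (an ester).
(A) has a methoxy ether (-OCH3) but the ether oxygen is not adjacent to a C=O carbon.
(B) contains a methyl-ester group (-C(=O)OCH3), which satisfies every atom and bond constraint.
(C) has a carboxylic acid group (-C(=O)OH) but the singly-bonded O carries H (OX2H1, not H0).
So the answer is (B).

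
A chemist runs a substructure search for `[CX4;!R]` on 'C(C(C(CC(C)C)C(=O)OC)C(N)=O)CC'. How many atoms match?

Check the 16 heavy atoms by environment: 10× C (X4, acyclic) → match; 2× C (X3, acyclic) → no; 2× O (X1, acyclic) → no; 1× N (X3, acyclic) → no; 1× O (X2, acyclic) → no.
That gives 10 matching atoms.

10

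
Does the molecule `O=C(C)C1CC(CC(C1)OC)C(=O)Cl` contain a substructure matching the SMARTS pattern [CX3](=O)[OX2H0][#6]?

No

The pattern [CX3](=O)[OX2H0][#6] describes a carbonyl carbon bonded to an oxygen that is itself bonded to carbon (no H on that O) — an ester.
The closest candidate here is a methoxy ether (-OCH3), but the ether oxygen is not adjacent to a C=O carbon. No other fragment satisfies the full query, so there is no match.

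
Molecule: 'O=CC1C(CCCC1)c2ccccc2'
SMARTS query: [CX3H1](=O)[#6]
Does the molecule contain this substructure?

Yes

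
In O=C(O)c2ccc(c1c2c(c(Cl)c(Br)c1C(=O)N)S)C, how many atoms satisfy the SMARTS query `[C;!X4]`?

2

Check the 20 heavy atoms by environment: 10× c (aromatic, X3) → no; 1× C (X4) → no; 2× C (X3) → match; 2× O (X1) → no; 1× N (X3) → no; 1× Br (X1) → no; 1× S (X2) → no; 1× Cl (X1) → no; 1× O (X2) → no.
That gives 2 matching atoms.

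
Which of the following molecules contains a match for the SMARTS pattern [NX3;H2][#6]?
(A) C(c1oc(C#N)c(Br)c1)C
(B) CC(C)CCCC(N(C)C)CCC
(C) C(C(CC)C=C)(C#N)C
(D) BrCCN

D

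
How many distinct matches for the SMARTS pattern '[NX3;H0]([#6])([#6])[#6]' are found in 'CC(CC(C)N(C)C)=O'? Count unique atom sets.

[NX3;H0]([#6])([#6])[#6] is the SMARTS for a tertiary amine: a trivalent nitrogen with no H, bonded to three carbons.
Exactly one fragment in the molecule meets all constraints, giving 1 match.

1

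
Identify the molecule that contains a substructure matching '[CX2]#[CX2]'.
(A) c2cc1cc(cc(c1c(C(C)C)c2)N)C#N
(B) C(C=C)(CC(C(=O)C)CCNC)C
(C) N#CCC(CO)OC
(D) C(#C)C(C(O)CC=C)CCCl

D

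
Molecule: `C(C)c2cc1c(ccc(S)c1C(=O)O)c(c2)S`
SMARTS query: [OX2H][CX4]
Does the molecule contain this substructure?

No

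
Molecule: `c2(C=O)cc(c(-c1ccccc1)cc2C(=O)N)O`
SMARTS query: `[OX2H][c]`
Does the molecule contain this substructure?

The pattern [OX2H][c] describes a hydroxyl oxygen attached to an aromatic carbon — a phenol.
The molecule carries a hydroxyl group (-OH), whose atoms satisfy every constraint of the query, so the pattern matches.

Yes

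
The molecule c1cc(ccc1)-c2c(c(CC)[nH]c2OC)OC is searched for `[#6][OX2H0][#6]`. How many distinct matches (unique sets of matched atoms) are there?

[#6][OX2H0][#6] is the SMARTS for an ether: an aliphatic oxygen bridging two carbons with no H on the oxygen.
The molecule carries 2 separate instances of a methoxy ether (-OCH3) meeting every constraint; each maps to a distinct set of atoms, giving 2 matches.

2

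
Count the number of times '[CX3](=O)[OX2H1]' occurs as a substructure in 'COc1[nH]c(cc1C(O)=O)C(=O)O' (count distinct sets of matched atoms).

[CX3](=O)[OX2H1] is the SMARTS for a carboxylic acid: an sp2 carbon double-bonded to O and single-bonded to an -OH oxygen.
The molecule carries 2 separate instances of a carboxylic acid group (-C(=O)OH) meeting every constraint; each maps to a distinct set of atoms, giving 2 matches.

2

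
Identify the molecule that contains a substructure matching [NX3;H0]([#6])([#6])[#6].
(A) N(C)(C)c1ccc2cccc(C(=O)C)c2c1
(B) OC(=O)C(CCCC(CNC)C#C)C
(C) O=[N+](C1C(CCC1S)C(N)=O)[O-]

[NX3;H0]([#6])([#6])[#6] describes a trivalent nitrogen with no H, bonded to three carbons (a tertiary amine).
(A) contains a dimethylamino group (-N(CH3)2), which satisfies every atom and bond constraint.
(B) has an N-methylamino group (-NHCH3) but the nitrogen still has one H (H1), not H0.
(C) has a primary amide (-C(=O)NH2) but the amide nitrogen has H2 and only one carbon neighbour.
So the answer is (A).

A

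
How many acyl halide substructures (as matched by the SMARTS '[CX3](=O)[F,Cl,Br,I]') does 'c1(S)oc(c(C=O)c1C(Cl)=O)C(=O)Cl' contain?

[CX3](=O)[F,Cl,Br,I] is the SMARTS for an acyl halide: a carbonyl carbon bonded to a halogen.
The molecule carries 2 separate instances of an acyl chloride (-C(=O)Cl) meeting every constraint; each maps to a distinct set of atoms, giving 2 matches.

2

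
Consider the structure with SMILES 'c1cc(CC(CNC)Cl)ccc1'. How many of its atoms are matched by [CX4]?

4

The query [CX4] means: C with X4: aliphatic carbon with exactly 4 total connections (bonds + H).
Check the 12 heavy atoms by environment: 4× C (X4) → match; 1× N (X3) → no; 1× Cl (X1) → no; 6× c (aromatic, X3) → no.
That gives 4 matching atoms.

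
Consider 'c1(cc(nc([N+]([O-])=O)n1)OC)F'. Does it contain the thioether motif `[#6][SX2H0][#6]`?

No

The pattern [#6][SX2H0][#6] describes an aliphatic sulfur bridging two carbons with no H on the sulfur — a thioether.
The closest candidate here is a methoxy ether (-OCH3), but the bridging atom is O, not S. No other fragment satisfies the full query, so there is no match.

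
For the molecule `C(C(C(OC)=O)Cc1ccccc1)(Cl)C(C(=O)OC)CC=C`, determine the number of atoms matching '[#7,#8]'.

4

Check the 22 heavy atoms by environment: 11× C → no; 4× O → match; 6× c (aromatic) → no; 1× Cl → no.
That gives 4 matching atoms.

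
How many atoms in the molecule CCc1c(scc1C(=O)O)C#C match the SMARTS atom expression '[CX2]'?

2

The query [CX2] means: C with X2: aliphatic carbon with exactly 2 total connections.
Check the 12 heavy atoms by environment: 1× s (aromatic, X2) → no; 4× c (aromatic, X3) → no; 1× C (X3) → no; 1× O (X1) → no; 1× O (X2) → no; 2× C (X2) → match; 2× C (X4) → no.
That gives 2 matching atoms.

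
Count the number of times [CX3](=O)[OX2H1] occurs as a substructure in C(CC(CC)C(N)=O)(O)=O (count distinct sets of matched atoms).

[CX3](=O)[OX2H1] is the SMARTS for a carboxylic acid: an sp2 carbon double-bonded to O and single-bonded to an -OH oxygen.
Exactly one fragment in the molecule meets all constraints, giving 1 match.

1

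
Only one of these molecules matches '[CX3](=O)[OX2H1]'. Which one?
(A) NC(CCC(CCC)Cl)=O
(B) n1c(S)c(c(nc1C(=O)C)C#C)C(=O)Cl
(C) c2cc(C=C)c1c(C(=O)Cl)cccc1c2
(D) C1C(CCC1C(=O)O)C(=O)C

[CX3](=O)[OX2H1] describes an sp2 carbon double-bonded to O and single-bonded to an -OH oxygen (a carboxylic acid).
(A) has a primary amide (-C(=O)NH2) but the carbonyl is bonded to N, not to an -OH oxygen.
(B) has an acyl chloride (-C(=O)Cl) but the carbonyl is bonded to Cl, not to an -OH oxygen.
(C) has an acyl chloride (-C(=O)Cl) but the carbonyl is bonded to Cl, not to an -OH oxygen.
(D) contains a carboxylic acid group (-C(=O)OH), which satisfies every atom and bond constraint.
So the answer is (D).

D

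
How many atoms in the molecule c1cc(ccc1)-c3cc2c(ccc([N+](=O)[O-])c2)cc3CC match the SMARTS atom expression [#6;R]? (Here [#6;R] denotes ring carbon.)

The query [#6;R] means: carbon that is part of a ring.
Check the 21 heavy atoms by environment: 16× c (aromatic, in 6-ring) → match; 1× N (charge +1, acyclic) → no; 1× O (charge -1, acyclic) → no; 1× O (acyclic) → no; 2× C (acyclic) → no.
That gives 16 matching atoms.

16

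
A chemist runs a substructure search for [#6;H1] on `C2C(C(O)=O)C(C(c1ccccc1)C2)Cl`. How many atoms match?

8

Check the 15 heavy atoms by environment: 2× C (H2) → no; 3× C (H1) → match; 1× C (H0) → no; 1× O (H0) → no; 1× O (H1) → no; 1× c (aromatic, H0) → no; 5× c (aromatic, H1) → match; 1× Cl (H0) → no.
Summing the matching environments: 3 + 5 = 8 matching atoms.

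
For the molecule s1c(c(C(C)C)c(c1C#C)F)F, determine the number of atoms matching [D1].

The query [D1] means: atom with exactly one heavy-atom neighbour (degree 1).
Check the 12 heavy atoms by environment: 1× s (aromatic, D2) → no; 4× c (aromatic, D3) → no; 1× C (D2) → no; 3× C (D1) → match; 2× F (D1) → match; 1× C (D3) → no.
Summing the matching environments: 3 + 2 = 5 matching atoms.

5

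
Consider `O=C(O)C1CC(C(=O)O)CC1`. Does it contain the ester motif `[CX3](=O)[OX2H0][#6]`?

The pattern [CX3](=O)[OX2H0][#6] describes a carbonyl carbon bonded to an oxygen that is itself bonded to carbon (no H on that O) — an ester.
The closest candidate here is a carboxylic acid group (-C(=O)OH), but the singly-bonded O carries H (OX2H1, not H0). No other fragment satisfies the full query, so there is no match.

No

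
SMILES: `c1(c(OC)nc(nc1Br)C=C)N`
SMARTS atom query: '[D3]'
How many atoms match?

4

The query [D3] means: atom with exactly three heavy-atom neighbours.
Check the 12 heavy atoms by environment: 2× n (aromatic, D2) → no; 4× c (aromatic, D3) → match; 1× Br (D1) → no; 1× O (D2) → no; 2× C (D1) → no; 1× N (D1) → no; 1× C (D2) → no.
That gives 4 matching atoms.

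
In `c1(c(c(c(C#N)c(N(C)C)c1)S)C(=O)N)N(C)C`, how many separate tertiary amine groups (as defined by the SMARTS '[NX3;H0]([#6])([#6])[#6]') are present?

[NX3;H0]([#6])([#6])[#6] is the SMARTS for a tertiary amine: a trivalent nitrogen with no H, bonded to three carbons.
The molecule carries 2 separate instances of a dimethylamino group (-N(CH3)2) meeting every constraint; each maps to a distinct set of atoms, giving 2 matches.

2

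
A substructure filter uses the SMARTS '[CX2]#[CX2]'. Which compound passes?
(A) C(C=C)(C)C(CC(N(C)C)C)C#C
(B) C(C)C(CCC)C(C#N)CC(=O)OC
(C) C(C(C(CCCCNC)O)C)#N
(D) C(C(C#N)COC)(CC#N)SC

A

[CX2]#[CX2] describes a carbon-carbon triple bond (an alkyne).
(A) contains an ethynyl group (-C#CH), which satisfies every atom and bond constraint.
(B) has a nitrile (-C#N) but the triple bond is C#N, not C#C.
(C) has a nitrile (-C#N) but the triple bond is C#N, not C#C.
(D) has a nitrile (-C#N) but the triple bond is C#N, not C#C.
So the answer is (A).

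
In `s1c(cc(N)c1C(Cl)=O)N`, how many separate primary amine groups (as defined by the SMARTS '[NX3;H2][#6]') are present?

2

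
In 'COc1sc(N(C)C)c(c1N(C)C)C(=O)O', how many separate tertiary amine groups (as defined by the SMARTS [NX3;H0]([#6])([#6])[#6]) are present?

2

[NX3;H0]([#6])([#6])[#6] is the SMARTS for a tertiary amine: a trivalent nitrogen with no H, bonded to three carbons.
The molecule carries 2 separate instances of a dimethylamino group (-N(CH3)2) meeting every constraint; each maps to a distinct set of atoms, giving 2 matches.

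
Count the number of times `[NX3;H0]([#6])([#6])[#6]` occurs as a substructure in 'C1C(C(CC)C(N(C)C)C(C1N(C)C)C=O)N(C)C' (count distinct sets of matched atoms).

3

[NX3;H0]([#6])([#6])[#6] is the SMARTS for a tertiary amine: a trivalent nitrogen with no H, bonded to three carbons.
The molecule carries 3 separate instances of a dimethylamino group (-N(CH3)2) meeting every constraint; each maps to a distinct set of atoms, giving 3 matches.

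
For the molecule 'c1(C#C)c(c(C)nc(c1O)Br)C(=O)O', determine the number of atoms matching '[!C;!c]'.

5

The query [!C;!c] means: neither aliphatic nor aromatic carbon — same as [!#6].
Check the 14 heavy atoms by environment: 1× n (aromatic) → match; 5× c (aromatic) → no; 1× Br → match; 4× C → no; 3× O → match.
Summing the matching environments: 1 + 1 + 3 = 5 matching atoms.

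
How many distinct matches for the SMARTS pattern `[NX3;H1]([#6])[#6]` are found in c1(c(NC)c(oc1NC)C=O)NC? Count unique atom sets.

3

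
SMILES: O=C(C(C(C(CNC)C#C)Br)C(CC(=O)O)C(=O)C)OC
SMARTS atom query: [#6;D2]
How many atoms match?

3

Check the 21 heavy atoms by environment: 3× C (D2) → match; 7× C (D3) → no; 4× O (D1) → no; 4× C (D1) → no; 1× Br (D1) → no; 1× O (D2) → no; 1× N (D2) → no.
That gives 3 matching atoms.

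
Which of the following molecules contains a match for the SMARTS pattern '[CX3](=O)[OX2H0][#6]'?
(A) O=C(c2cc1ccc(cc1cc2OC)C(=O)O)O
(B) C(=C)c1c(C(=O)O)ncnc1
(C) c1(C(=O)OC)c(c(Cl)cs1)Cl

C

[CX3](=O)[OX2H0][#6] describes a carbonyl carbon bonded to an oxygen that is itself bonded to carbon (no H on that O) (an ester).
(A) has a carboxylic acid group (-C(=O)OH) but the singly-bonded O carries H (OX2H1, not H0).
(B) has a carboxylic acid group (-C(=O)OH) but the singly-bonded O carries H (OX2H1, not H0).
(C) contains a methyl-ester group (-C(=O)OCH3), which satisfies every atom and bond constraint.
So the answer is (C).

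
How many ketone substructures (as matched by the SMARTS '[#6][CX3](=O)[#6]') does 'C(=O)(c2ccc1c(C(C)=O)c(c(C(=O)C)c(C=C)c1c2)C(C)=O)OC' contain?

[#6][CX3](=O)[#6] is the SMARTS for a ketone: a carbonyl carbon (no H) flanked by two carbons.
The molecule carries 3 separate instances of an acetyl/ketone group (-C(=O)CH3) meeting every constraint; each maps to a distinct set of atoms, giving 3 matches.

3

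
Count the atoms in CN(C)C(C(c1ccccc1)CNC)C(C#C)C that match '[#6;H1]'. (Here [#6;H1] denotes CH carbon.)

9

The query [#6;H1] means: any carbon bearing exactly one hydrogen.
Check the 18 heavy atoms by environment: 1× C (H2) → no; 4× C (H1) → match; 4× C (H3) → no; 1× N (H1) → no; 1× c (aromatic, H0) → no; 5× c (aromatic, H1) → match; 1× N (H0) → no; 1× C (H0) → no.
Summing the matching environments: 4 + 5 = 9 matching atoms.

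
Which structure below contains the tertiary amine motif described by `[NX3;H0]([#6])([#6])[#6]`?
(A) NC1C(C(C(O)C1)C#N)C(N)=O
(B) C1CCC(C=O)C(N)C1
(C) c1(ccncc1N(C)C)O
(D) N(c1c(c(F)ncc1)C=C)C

C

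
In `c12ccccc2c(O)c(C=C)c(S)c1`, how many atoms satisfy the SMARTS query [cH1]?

5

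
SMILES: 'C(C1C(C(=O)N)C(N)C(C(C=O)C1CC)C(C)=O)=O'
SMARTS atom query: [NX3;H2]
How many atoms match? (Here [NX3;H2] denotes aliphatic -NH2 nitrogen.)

The query [NX3;H2] means: aliphatic N with 3 total connections, two of them H — an -NH2 nitrogen (amine or amide).
Check the 19 heavy atoms by environment: 6× C (H1, X4) → no; 2× C (H0, X3) → no; 4× O (H0, X1) → no; 2× N (H2, X3) → match; 2× C (H1, X3) → no; 1× C (H2, X4) → no; 2× C (H3, X4) → no.
That gives 2 matching atoms.

2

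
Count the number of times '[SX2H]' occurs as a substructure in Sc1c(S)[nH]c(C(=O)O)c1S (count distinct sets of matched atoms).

[SX2H] is the SMARTS for a thiol: an aliphatic sulfur with two connections, one being H.
The molecule carries 3 separate instances of a thiol (-SH) meeting every constraint; each maps to a distinct set of atoms, giving 3 matches.

3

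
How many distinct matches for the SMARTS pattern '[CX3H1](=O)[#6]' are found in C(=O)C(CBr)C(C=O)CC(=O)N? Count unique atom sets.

[CX3H1](=O)[#6] is the SMARTS for an aldehyde: an sp2 carbon with one H, double-bonded to O and single-bonded to carbon.
The molecule carries 2 separate instances of an aldehyde (-CHO) meeting every constraint; each maps to a distinct set of atoms, giving 2 matches.

2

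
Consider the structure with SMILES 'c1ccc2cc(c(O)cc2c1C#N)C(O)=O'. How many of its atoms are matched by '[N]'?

1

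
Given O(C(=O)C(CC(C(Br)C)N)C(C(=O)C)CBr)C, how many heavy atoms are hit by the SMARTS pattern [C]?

The query [C] means: uppercase C matches aliphatic (non-aromatic) carbon only.
Check the 17 heavy atoms by environment: 11× C → match; 2× Br → no; 3× O → no; 1× N → no.
That gives 11 matching atoms.

11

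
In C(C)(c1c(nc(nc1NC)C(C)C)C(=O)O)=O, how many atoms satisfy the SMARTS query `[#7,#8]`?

6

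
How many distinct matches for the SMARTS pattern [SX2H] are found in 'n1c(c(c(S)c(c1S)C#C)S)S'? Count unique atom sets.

4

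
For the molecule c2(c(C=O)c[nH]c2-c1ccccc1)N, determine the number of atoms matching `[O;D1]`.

1

The query [O;D1] means: aliphatic oxygen bonded to exactly one heavy atom.
Check the 14 heavy atoms by environment: 1× n (aromatic, D2) → no; 4× c (aromatic, D3) → no; 6× c (aromatic, D2) → no; 1× C (D2) → no; 1× O (D1) → match; 1× N (D1) → no.
That gives 1 matching atom.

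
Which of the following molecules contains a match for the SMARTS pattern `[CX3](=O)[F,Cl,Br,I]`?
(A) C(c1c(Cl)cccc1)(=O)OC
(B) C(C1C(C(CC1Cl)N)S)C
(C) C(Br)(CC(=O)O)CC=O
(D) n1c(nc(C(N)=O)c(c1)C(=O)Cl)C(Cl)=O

D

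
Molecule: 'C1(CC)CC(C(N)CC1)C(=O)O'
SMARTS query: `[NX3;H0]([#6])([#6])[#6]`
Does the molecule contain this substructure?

The pattern [NX3;H0]([#6])([#6])[#6] describes a trivalent nitrogen with no H, bonded to three carbons — a tertiary amine.
The closest candidate here is a primary amino group (-NH2), but the nitrogen has H2, not H0 with three carbons. No other fragment satisfies the full query, so there is no match.

No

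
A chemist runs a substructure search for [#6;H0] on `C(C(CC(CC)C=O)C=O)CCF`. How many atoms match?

0

Check the 13 heavy atoms by environment: 5× C (H2) → no; 4× C (H1) → no; 1× F (H0) → no; 2× O (H0) → no; 1× C (H3) → no.
No environment satisfies the query, so 0 matching atoms.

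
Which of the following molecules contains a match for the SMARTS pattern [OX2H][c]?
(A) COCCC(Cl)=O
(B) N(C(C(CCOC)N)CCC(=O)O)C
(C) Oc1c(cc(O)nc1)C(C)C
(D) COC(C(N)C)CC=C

[OX2H][c] describes a hydroxyl oxygen attached to an aromatic carbon (a phenol).
(A) has a methoxy ether (-OCH3) but the oxygen has H0, not H1.
(B) has a methoxy ether (-OCH3) but the oxygen has H0, not H1.
(C) contains a hydroxyl group (-OH), which satisfies every atom and bond constraint.
(D) has a methoxy ether (-OCH3) but the oxygen has H0, not H1.
So the answer is (C).

C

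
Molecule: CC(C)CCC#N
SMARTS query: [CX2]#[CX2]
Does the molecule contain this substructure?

No

The pattern [CX2]#[CX2] describes a carbon-carbon triple bond — an alkyne.
The closest candidate here is a nitrile (-C#N), but the triple bond is C#N, not C#C. No other fragment satisfies the full query, so there is no match.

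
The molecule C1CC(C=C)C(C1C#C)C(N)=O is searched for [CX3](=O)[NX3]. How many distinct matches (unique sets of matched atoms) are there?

1

[CX3](=O)[NX3] is the SMARTS for an amide: a carbonyl carbon bonded to a trivalent nitrogen.
Exactly one fragment in the molecule meets all constraints, giving 1 match.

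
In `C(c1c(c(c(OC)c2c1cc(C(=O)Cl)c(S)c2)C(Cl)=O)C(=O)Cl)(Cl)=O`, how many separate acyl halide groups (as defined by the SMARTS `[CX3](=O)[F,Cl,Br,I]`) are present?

[CX3](=O)[F,Cl,Br,I] is the SMARTS for an acyl halide: a carbonyl carbon bonded to a halogen.
The molecule carries 4 separate instances of an acyl chloride (-C(=O)Cl) meeting every constraint; each maps to a distinct set of atoms, giving 4 matches.

4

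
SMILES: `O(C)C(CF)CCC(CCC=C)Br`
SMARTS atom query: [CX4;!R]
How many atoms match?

8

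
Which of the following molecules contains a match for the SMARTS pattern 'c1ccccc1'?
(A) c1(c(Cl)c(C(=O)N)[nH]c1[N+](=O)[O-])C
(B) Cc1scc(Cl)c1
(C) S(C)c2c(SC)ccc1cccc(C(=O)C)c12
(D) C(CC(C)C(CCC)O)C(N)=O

c1ccccc1 describes six aromatic carbons in a ring (a benzene ring).
(A) has a methyl group (-CH3) but no six-membered all-carbon aromatic ring is present.
(B) has a methyl group (-CH3) but no six-membered all-carbon aromatic ring is present.
(C) contains the required atom environment, so the pattern matches.
(D) has a methyl group (-CH3) but no six-membered all-carbon aromatic ring is present.
So the answer is (C).

C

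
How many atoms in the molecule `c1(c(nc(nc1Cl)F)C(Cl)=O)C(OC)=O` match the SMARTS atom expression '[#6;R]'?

Check the 15 heavy atoms by environment: 2× n (aromatic, in 6-ring) → no; 4× c (aromatic, in 6-ring) → match; 3× C (acyclic) → no; 3× O (acyclic) → no; 2× Cl (acyclic) → no; 1× F (acyclic) → no.
That gives 4 matching atoms.

4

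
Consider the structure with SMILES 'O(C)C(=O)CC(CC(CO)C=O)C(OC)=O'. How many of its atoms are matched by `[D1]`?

The query [D1] means: atom with exactly one heavy-atom neighbour (degree 1).
Check the 16 heavy atoms by environment: 4× C (D2) → no; 4× C (D3) → no; 4× O (D1) → match; 2× O (D2) → no; 2× C (D1) → match.
Summing the matching environments: 4 + 2 = 6 matching atoms.

6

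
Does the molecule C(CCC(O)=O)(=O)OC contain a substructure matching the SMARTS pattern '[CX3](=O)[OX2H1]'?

Yes

The pattern [CX3](=O)[OX2H1] describes an sp2 carbon double-bonded to O and single-bonded to an -OH oxygen — a carboxylic acid.
The molecule carries a carboxylic acid group (-C(=O)OH), whose atoms satisfy every constraint of the query, so the pattern matches.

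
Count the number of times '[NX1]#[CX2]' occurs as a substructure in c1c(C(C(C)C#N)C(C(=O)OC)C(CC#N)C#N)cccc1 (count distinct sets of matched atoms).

3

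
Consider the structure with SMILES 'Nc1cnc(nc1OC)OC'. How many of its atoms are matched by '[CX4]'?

2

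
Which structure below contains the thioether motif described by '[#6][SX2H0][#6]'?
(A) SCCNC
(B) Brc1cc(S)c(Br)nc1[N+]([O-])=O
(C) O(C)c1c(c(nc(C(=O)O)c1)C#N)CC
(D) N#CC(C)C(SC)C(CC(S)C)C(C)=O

D

[#6][SX2H0][#6] describes an aliphatic sulfur bridging two carbons with no H on the sulfur (a thioether).
(A) has a thiol (-SH) but the sulfur has H1, not H0 bridging two carbons.
(B) has a thiol (-SH) but the sulfur has H1, not H0 bridging two carbons.
(C) has a methoxy ether (-OCH3) but the bridging atom is O, not S.
(D) contains a methylthio ether (-SCH3), which satisfies every atom and bond constraint.
So the answer is (D).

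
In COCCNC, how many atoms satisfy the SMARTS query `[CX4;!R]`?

4

The query [CX4;!R] means: aliphatic carbon with four total connections, not in a ring.
Check the 6 heavy atoms by environment: 4× C (X4, acyclic) → match; 1× N (X3, acyclic) → no; 1× O (X2, acyclic) → no.
That gives 4 matching atoms.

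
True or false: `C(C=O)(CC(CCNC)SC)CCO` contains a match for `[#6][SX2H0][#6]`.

The pattern [#6][SX2H0][#6] describes an aliphatic sulfur bridging two carbons with no H on the sulfur — a thioether.
The molecule carries a methylthio ether (-SCH3), whose atoms satisfy every constraint of the query, so the pattern matches.

True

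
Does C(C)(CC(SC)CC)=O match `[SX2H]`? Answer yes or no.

No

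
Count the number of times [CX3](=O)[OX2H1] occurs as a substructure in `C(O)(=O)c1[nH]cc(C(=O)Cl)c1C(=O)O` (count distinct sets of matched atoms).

2

[CX3](=O)[OX2H1] is the SMARTS for a carboxylic acid: an sp2 carbon double-bonded to O and single-bonded to an -OH oxygen.
The molecule carries 2 separate instances of a carboxylic acid group (-C(=O)OH) meeting every constraint; each maps to a distinct set of atoms, giving 2 matches.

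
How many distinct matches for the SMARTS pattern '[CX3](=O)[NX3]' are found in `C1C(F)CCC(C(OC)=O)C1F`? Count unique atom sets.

[CX3](=O)[NX3] is the SMARTS for an amide: a carbonyl carbon bonded to a trivalent nitrogen.
The molecule has a methyl-ester group (-C(=O)OCH3), but the carbonyl is bonded to O, not to an NX3 nitrogen; nothing else fits, so there are 0 matches.

0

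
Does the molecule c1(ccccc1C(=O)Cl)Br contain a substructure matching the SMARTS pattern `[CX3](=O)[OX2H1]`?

No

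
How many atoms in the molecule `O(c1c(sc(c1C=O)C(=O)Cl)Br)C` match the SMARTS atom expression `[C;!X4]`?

The query [C;!X4] means: aliphatic carbon that does not have four total connections.
Check the 13 heavy atoms by environment: 1× s (aromatic, X2) → no; 4× c (aromatic, X3) → no; 2× C (X3) → match; 2× O (X1) → no; 1× Cl (X1) → no; 1× Br (X1) → no; 1× O (X2) → no; 1× C (X4) → no.
That gives 2 matching atoms.

2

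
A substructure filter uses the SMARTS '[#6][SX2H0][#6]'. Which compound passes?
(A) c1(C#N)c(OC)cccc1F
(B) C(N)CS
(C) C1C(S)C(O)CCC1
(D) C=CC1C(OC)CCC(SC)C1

D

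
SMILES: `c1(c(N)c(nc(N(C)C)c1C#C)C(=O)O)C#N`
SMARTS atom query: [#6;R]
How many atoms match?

5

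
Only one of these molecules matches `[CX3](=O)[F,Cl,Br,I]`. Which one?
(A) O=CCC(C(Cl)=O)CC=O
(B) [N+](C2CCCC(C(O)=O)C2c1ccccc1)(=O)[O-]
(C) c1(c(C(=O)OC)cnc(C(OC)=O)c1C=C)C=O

A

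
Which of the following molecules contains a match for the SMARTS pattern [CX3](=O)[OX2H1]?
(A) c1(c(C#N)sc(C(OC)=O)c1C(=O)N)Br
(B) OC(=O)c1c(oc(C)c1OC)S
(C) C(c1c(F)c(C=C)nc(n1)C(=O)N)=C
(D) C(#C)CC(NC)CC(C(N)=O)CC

B

[CX3](=O)[OX2H1] describes an sp2 carbon double-bonded to O and single-bonded to an -OH oxygen (a carboxylic acid).
(A) has a primary amide (-C(=O)NH2) but the carbonyl is bonded to N, not to an -OH oxygen.
(B) contains a carboxylic acid group (-C(=O)OH), which satisfies every atom and bond constraint.
(C) has a primary amide (-C(=O)NH2) but the carbonyl is bonded to N, not to an -OH oxygen.
(D) has a primary amide (-C(=O)NH2) but the carbonyl is bonded to N, not to an -OH oxygen.
So the answer is (B).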